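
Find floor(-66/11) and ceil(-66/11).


-66/11 = -6.0000
floor = -6
ceil = -6

floor = -6, ceil = -6


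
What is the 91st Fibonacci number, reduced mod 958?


F(k) mod 958 for k=1..91:
1, 1, 2, 3, 5, 8, 13, 21, 34, 55, 89, 144, 233, 377, 610, 29, 639, 668, 349, 59, 408, 467, 875, 384, 301, 685, 28, 713, 741, 496, 279, 775, 96, 871, 9, 880, 889, 811, 742, 595, 379, 16, 395, 411, 806, 259, 107, 366, 473, 839, 354, 235, 589, 824, 455, 321, 776, 139, 915, 96, 53, 149, 202, 351, 553, 904, 499, 445, 944, 431, 417, 848, 307, 197, 504, 701, 247, 948, 237, 227, 464, 691, 197, 888, 127, 57, 184, 241, 425, 666, 133
F(91) mod 958 = 133


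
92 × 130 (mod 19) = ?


92 × 130 = 11960
11960 mod 19 = 9


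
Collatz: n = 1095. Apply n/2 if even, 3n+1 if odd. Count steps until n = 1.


1095 → 3286 → 1643 → 4930 → 2465 → 7396 → 3698 → 1849 → 5548 → 2774 → 1387 → 4162 → 2081 → 6244 → 3122 → 1561 → 4684 → 2342 → 1171 → 3514 → 1757 → 5272 → 2636 → 1318 → 659 → 1978 → 989 → 2968 → 1484 → 742 → 371 → 1114 → 557 → 1672 → 836 → 418 → 209 → 628 → 314 → 157 → 472 → 236 → 118 → 59 → 178 → 89 → 268 → 134 → 67 → 202 → 101 → 304 → 152 → 76 → 38 → 19 → 58 → 29 → 88 → 44 → 22 → 11 → 34 → 17 → 52 → 26 → 13 → 40 → 20 → 10 → 5 → 16 → 8 → 4 → 2 → 1
Total steps = 75

75 steps


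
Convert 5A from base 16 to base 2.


5A (base 16) = 90 (decimal)
90 (decimal) = 1011010 (base 2)


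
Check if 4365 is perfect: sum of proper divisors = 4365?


Proper divisors of 4365: 1, 3, 5, 9, 15, 45, 97, 291, 485, 873, 1455
Sum = 1 + 3 + 5 + 9 + 15 + 45 + 97 + 291 + 485 + 873 + 1455 = 3279

No, 4365 is not perfect (3279 ≠ 4365)


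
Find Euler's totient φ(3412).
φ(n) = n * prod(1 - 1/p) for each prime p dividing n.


3412 = 2^2 × 853
Prime factors: 2, 853
φ(3412) = 3412 × (1-1/2) × (1-1/853)
= 3412 × 1/2 × 852/853 = 1704

φ(3412) = 1704


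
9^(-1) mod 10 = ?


Use the extended Euclidean algorithm on (10, 9); each row r = 10*s + 9*t:
r=10, s=1, t=0
r=9, s=0, t=1
q=1: r=1, s=1, t=-1   [10*(1) + 9*(-1) = 1]
q=9: r=0, s=-9, t=10   [10*(-9) + 9*(10) = 0]
GCD = 1 with t = -1, so 9*(-1) ≡ 1 (mod 10)
Inverse = -1 mod 10 = 9
Check: 9 * 9 = 81 ≡ 1 (mod 10)

9^(-1) ≡ 9 (mod 10)


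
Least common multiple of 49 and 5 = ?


GCD(49, 5) = 1
LCM = 49*5/1 = 245/1 = 245

LCM = 245


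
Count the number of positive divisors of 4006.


4006 = 2^1 × 2003^1
d(4006) = (1+1) × (1+1) = 4

4 divisors


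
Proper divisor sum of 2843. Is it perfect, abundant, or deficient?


Proper divisors: 1
Sum = 1 = 1
1 < 2843 → deficient

s(2843) = 1 (deficient)


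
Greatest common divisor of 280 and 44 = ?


280 = 6 * 44 + 16
44 = 2 * 16 + 12
16 = 1 * 12 + 4
12 = 3 * 4 + 0
GCD = 4


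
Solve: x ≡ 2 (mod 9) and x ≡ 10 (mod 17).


M = 9*17 = 153
M1 = M/9 = 17, M2 = M/17 = 9
M1^(-1) mod 9 = 8, M2^(-1) mod 17 = 2
x = 2*17*8 + 10*9*2 = 452
452 mod 153 = 146
Check: 146 mod 9 = 2 ✓, 146 mod 17 = 10 ✓

x ≡ 146 (mod 153)


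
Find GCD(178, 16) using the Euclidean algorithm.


178 = 11 * 16 + 2
16 = 8 * 2 + 0
GCD = 2


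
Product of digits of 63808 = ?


6 × 3 × 8 × 0 × 8 = 0


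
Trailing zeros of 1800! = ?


floor(1800/5) = 360
floor(1800/25) = 72
floor(1800/125) = 14
floor(1800/625) = 2
Total = 448

448 trailing zeros


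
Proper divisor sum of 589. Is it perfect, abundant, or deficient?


Proper divisors: 1, 19, 31
Sum = 1 + 19 + 31 = 51
51 < 589 → deficient

s(589) = 51 (deficient)


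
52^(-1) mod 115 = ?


Use the extended Euclidean algorithm on (115, 52); each row r = 115*s + 52*t:
r=115, s=1, t=0
r=52, s=0, t=1
q=2: r=11, s=1, t=-2   [115*(1) + 52*(-2) = 11]
q=4: r=8, s=-4, t=9   [115*(-4) + 52*(9) = 8]
q=1: r=3, s=5, t=-11   [115*(5) + 52*(-11) = 3]
q=2: r=2, s=-14, t=31   [115*(-14) + 52*(31) = 2]
q=1: r=1, s=19, t=-42   [115*(19) + 52*(-42) = 1]
q=2: r=0, s=-52, t=115   [115*(-52) + 52*(115) = 0]
GCD = 1 with t = -42, so 52*(-42) ≡ 1 (mod 115)
Inverse = -42 mod 115 = 73
Check: 52 * 73 = 3796 ≡ 1 (mod 115)

52^(-1) ≡ 73 (mod 115)


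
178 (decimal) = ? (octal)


178 (base 10) = 178 (decimal)
178 (decimal) = 262 (base 8)


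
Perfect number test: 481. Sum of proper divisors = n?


Proper divisors of 481: 1, 13, 37
Sum = 1 + 13 + 37 = 51

No, 481 is not perfect (51 ≠ 481)


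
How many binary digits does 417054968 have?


417054968 in base 2 = 11000110110111100000011111000
Number of digits = 29

29 digits (base 2)


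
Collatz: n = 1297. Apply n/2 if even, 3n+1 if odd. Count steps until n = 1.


1297 → 3892 → 1946 → 973 → 2920 → 1460 → 730 → 365 → 1096 → 548 → 274 → 137 → 412 → 206 → 103 → 310 → 155 → 466 → 233 → 700 → 350 → 175 → 526 → 263 → 790 → 395 → 1186 → 593 → 1780 → 890 → 445 → 1336 → 668 → 334 → 167 → 502 → 251 → 754 → 377 → 1132 → 566 → 283 → 850 → 425 → 1276 → 638 → 319 → 958 → 479 → 1438 → 719 → 2158 → 1079 → 3238 → 1619 → 4858 → 2429 → 7288 → 3644 → 1822 → 911 → 2734 → 1367 → 4102 → 2051 → 6154 → 3077 → 9232 → 4616 → 2308 → 1154 → 577 → 1732 → 866 → 433 → 1300 → 650 → 325 → 976 → 488 → 244 → 122 → 61 → 184 → 92 → 46 → 23 → 70 → 35 → 106 → 53 → 160 → 80 → 40 → 20 → 10 → 5 → 16 → 8 → 4 → 2 → 1
Total steps = 101

101 steps


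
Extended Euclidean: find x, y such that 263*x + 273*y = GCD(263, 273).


Tabular extended Euclidean (each row: r = 263*s + 273*t):
r=263, s=1, t=0
r=273, s=0, t=1
q=0: r=263, s=1, t=0   [263*(1) + 273*(0) = 263]
q=1: r=10, s=-1, t=1   [263*(-1) + 273*(1) = 10]
q=26: r=3, s=27, t=-26   [263*(27) + 273*(-26) = 3]
q=3: r=1, s=-82, t=79   [263*(-82) + 273*(79) = 1]
q=3: r=0, s=273, t=-263   [263*(273) + 273*(-263) = 0]
GCD = 1; from the row with r=1: x=-82, y=79
Check: 263*(-82) + 273*(79) = -21566 + 21567 = 1

GCD = 1, x = -82, y = 79


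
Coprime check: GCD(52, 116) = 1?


Euclidean algorithm:
116 = 2 * 52 + 12
52 = 4 * 12 + 4
12 = 3 * 4 + 0
GCD(52, 116) = 4

No, not coprime (GCD = 4)


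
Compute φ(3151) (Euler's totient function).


3151 = 23 × 137
Prime factors: 23, 137
φ(3151) = 3151 × (1-1/23) × (1-1/137)
= 3151 × 22/23 × 136/137 = 2992

φ(3151) = 2992


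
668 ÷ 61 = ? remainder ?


668 = 61 * 10 + 58
Check: 610 + 58 = 668

q = 10, r = 58


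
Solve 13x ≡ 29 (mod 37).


GCD(13, 37) = 1, unique solution
a^(-1) mod 37 = 20
x = 20 * 29 mod 37 = 25

x ≡ 25 (mod 37)


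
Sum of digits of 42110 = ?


4 + 2 + 1 + 1 + 0 = 8


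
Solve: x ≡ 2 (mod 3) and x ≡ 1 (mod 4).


M = 3*4 = 12
M1 = M/3 = 4, M2 = M/4 = 3
M1^(-1) mod 3 = 1, M2^(-1) mod 4 = 3
x = 2*4*1 + 1*3*3 = 17
17 mod 12 = 5
Check: 5 mod 3 = 2 ✓, 5 mod 4 = 1 ✓

x ≡ 5 (mod 12)


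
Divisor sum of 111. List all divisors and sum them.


Divisors of 111: 1, 3, 37, 111
Sum = 1 + 3 + 37 + 111 = 152

σ(111) = 152


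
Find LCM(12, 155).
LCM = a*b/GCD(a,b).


GCD(12, 155) = 1
LCM = 12*155/1 = 1860/1 = 1860

LCM = 1860


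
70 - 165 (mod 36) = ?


70 - 165 = -95
-95 mod 36 = 13


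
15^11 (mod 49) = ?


15^1 mod 49 = 15
15^2 mod 49 = 29
15^3 mod 49 = 43
15^4 mod 49 = 8
15^5 mod 49 = 22
15^6 mod 49 = 36
15^7 mod 49 = 1
15^8 mod 49 = 15
15^9 mod 49 = 29
15^10 mod 49 = 43
15^11 mod 49 = 8


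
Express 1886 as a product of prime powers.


1886 / 2 = 943
943 / 23 = 41
41 / 41 = 1
1886 = 2 × 23 × 41


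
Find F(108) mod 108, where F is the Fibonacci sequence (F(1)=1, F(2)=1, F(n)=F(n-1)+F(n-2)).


F(k) mod 108 for k=1..108:
1, 1, 2, 3, 5, 8, 13, 21, 34, 55, 89, 36, 17, 53, 70, 15, 85, 100, 77, 69, 38, 107, 37, 36, 73, 1, 74, 75, 41, 8, 49, 57, 106, 55, 53, 0, 53, 53, 106, 51, 49, 100, 41, 33, 74, 107, 73, 72, 37, 1, 38, 39, 77, 8, 85, 93, 70, 55, 17, 72, 89, 53, 34, 87, 13, 100, 5, 105, 2, 107, 1, 0, 1, 1, 2, 3, 5, 8, 13, 21, 34, 55, 89, 36, 17, 53, 70, 15, 85, 100, 77, 69, 38, 107, 37, 36, 73, 1, 74, 75, 41, 8, 49, 57, 106, 55, 53, 0
F(108) mod 108 = 0


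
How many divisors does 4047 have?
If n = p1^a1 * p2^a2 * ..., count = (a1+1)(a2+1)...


4047 = 3^1 × 19^1 × 71^1
d(4047) = (1+1) × (1+1) × (1+1) = 8

8 divisors


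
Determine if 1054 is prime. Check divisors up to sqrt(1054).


1054 / 2 = 527 (exact division)
1054 is NOT prime.

No, 1054 is not prime


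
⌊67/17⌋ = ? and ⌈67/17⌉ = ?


67/17 = 3.9412
floor = 3
ceil = 4

floor = 3, ceil = 4


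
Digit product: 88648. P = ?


8 × 8 × 6 × 4 × 8 = 12288


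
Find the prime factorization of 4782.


4782 / 2 = 2391
2391 / 3 = 797
797 / 797 = 1
4782 = 2 × 3 × 797


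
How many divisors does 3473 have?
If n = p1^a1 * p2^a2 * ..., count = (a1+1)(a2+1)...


3473 = 23^1 × 151^1
d(3473) = (1+1) × (1+1) = 4

4 divisors


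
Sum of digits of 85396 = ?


8 + 5 + 3 + 9 + 6 = 31


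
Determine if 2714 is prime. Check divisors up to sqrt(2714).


2714 / 2 = 1357 (exact division)
2714 is NOT prime.

No, 2714 is not prime


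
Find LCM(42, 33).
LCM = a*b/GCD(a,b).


GCD(42, 33) = 3
LCM = 42*33/3 = 1386/3 = 462

LCM = 462


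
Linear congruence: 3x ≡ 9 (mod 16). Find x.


GCD(3, 16) = 1, unique solution
a^(-1) mod 16 = 11
x = 11 * 9 mod 16 = 3

x ≡ 3 (mod 16)


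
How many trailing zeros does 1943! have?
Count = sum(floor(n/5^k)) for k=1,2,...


floor(1943/5) = 388
floor(1943/25) = 77
floor(1943/125) = 15
floor(1943/625) = 3
Total = 483

483 trailing zeros


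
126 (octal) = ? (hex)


126 (base 8) = 86 (decimal)
86 (decimal) = 56 (base 16)


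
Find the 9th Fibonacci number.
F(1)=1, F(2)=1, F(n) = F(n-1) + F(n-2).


Sequence: 1, 1, 2, 3, 5, 8, 13, 21, 34
F(9) = 34


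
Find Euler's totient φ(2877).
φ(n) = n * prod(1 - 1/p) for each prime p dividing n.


2877 = 3 × 7 × 137
Prime factors: 3, 7, 137
φ(2877) = 2877 × (1-1/3) × (1-1/7) × (1-1/137)
= 2877 × 2/3 × 6/7 × 136/137 = 1632

φ(2877) = 1632


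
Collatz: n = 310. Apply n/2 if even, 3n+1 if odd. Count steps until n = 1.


310 → 155 → 466 → 233 → 700 → 350 → 175 → 526 → 263 → 790 → 395 → 1186 → 593 → 1780 → 890 → 445 → 1336 → 668 → 334 → 167 → 502 → 251 → 754 → 377 → 1132 → 566 → 283 → 850 → 425 → 1276 → 638 → 319 → 958 → 479 → 1438 → 719 → 2158 → 1079 → 3238 → 1619 → 4858 → 2429 → 7288 → 3644 → 1822 → 911 → 2734 → 1367 → 4102 → 2051 → 6154 → 3077 → 9232 → 4616 → 2308 → 1154 → 577 → 1732 → 866 → 433 → 1300 → 650 → 325 → 976 → 488 → 244 → 122 → 61 → 184 → 92 → 46 → 23 → 70 → 35 → 106 → 53 → 160 → 80 → 40 → 20 → 10 → 5 → 16 → 8 → 4 → 2 → 1
Total steps = 86

86 steps


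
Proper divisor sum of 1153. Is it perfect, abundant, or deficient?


Proper divisors: 1
Sum = 1 = 1
1 < 1153 → deficient

s(1153) = 1 (deficient)


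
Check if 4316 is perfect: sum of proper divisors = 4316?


Proper divisors of 4316: 1, 2, 4, 13, 26, 52, 83, 166, 332, 1079, 2158
Sum = 1 + 2 + 4 + 13 + 26 + 52 + 83 + 166 + 332 + 1079 + 2158 = 3916

No, 4316 is not perfect (3916 ≠ 4316)


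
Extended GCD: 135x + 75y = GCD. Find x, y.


Tabular extended Euclidean (each row: r = 135*s + 75*t):
r=135, s=1, t=0
r=75, s=0, t=1
q=1: r=60, s=1, t=-1   [135*(1) + 75*(-1) = 60]
q=1: r=15, s=-1, t=2   [135*(-1) + 75*(2) = 15]
q=4: r=0, s=5, t=-9   [135*(5) + 75*(-9) = 0]
GCD = 15; from the row with r=15: x=-1, y=2
Check: 135*(-1) + 75*(2) = -135 + 150 = 15

GCD = 15, x = -1, y = 2


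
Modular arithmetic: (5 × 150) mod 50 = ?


5 × 150 = 750
750 mod 50 = 0


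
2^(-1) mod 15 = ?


Use the extended Euclidean algorithm on (15, 2); each row r = 15*s + 2*t:
r=15, s=1, t=0
r=2, s=0, t=1
q=7: r=1, s=1, t=-7   [15*(1) + 2*(-7) = 1]
q=2: r=0, s=-2, t=15   [15*(-2) + 2*(15) = 0]
GCD = 1 with t = -7, so 2*(-7) ≡ 1 (mod 15)
Inverse = -7 mod 15 = 8
Check: 2 * 8 = 16 ≡ 1 (mod 15)

2^(-1) ≡ 8 (mod 15)


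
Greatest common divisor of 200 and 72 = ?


200 = 2 * 72 + 56
72 = 1 * 56 + 16
56 = 3 * 16 + 8
16 = 2 * 8 + 0
GCD = 8


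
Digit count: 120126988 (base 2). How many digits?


120126988 in base 2 = 111001010001111111000001100
Number of digits = 27

27 digits (base 2)


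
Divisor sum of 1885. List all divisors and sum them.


Divisors of 1885: 1, 5, 13, 29, 65, 145, 377, 1885
Sum = 1 + 5 + 13 + 29 + 65 + 145 + 377 + 1885 = 2520

σ(1885) = 2520


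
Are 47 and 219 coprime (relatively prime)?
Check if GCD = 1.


Euclidean algorithm:
219 = 4 * 47 + 31
47 = 1 * 31 + 16
31 = 1 * 16 + 15
16 = 1 * 15 + 1
15 = 15 * 1 + 0
GCD(47, 219) = 1

Yes, coprime (GCD = 1)


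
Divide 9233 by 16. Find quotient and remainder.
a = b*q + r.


9233 = 16 * 577 + 1
Check: 9232 + 1 = 9233

q = 577, r = 1


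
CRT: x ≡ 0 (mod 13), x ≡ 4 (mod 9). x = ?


M = 13*9 = 117
M1 = M/13 = 9, M2 = M/9 = 13
M1^(-1) mod 13 = 3, M2^(-1) mod 9 = 7
x = 0*9*3 + 4*13*7 = 364
364 mod 117 = 13
Check: 13 mod 13 = 0 ✓, 13 mod 9 = 4 ✓

x ≡ 13 (mod 117)


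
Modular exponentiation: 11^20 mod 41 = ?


11^1 mod 41 = 11
11^2 mod 41 = 39
11^3 mod 41 = 19
11^4 mod 41 = 4
11^5 mod 41 = 3
11^6 mod 41 = 33
11^7 mod 41 = 35
11^8 mod 41 = 16
11^9 mod 41 = 12
11^10 mod 41 = 9
11^11 mod 41 = 17
11^12 mod 41 = 23
11^13 mod 41 = 7
11^14 mod 41 = 36
11^15 mod 41 = 27
11^16 mod 41 = 10
11^17 mod 41 = 28
11^18 mod 41 = 21
11^19 mod 41 = 26
11^20 mod 41 = 40


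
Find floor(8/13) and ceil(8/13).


8/13 = 0.6154
floor = 0
ceil = 1

floor = 0, ceil = 1


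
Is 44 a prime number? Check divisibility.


44 / 2 = 22 (exact division)
44 is NOT prime.

No, 44 is not prime


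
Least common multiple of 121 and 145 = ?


GCD(121, 145) = 1
LCM = 121*145/1 = 17545/1 = 17545

LCM = 17545


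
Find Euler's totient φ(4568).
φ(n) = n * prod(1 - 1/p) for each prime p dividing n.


4568 = 2^3 × 571
Prime factors: 2, 571
φ(4568) = 4568 × (1-1/2) × (1-1/571)
= 4568 × 1/2 × 570/571 = 2280

φ(4568) = 2280


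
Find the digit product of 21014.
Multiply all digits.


2 × 1 × 0 × 1 × 4 = 0


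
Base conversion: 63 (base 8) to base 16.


63 (base 8) = 51 (decimal)
51 (decimal) = 33 (base 16)


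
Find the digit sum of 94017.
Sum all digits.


9 + 4 + 0 + 1 + 7 = 21


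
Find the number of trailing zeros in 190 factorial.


floor(190/5) = 38
floor(190/25) = 7
floor(190/125) = 1
Total = 46

46 trailing zeros


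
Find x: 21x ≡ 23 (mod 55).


GCD(21, 55) = 1, unique solution
a^(-1) mod 55 = 21
x = 21 * 23 mod 55 = 43

x ≡ 43 (mod 55)


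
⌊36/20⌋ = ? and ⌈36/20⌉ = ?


36/20 = 1.8000
floor = 1
ceil = 2

floor = 1, ceil = 2


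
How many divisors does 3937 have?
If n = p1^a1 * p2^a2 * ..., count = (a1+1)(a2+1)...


3937 = 31^1 × 127^1
d(3937) = (1+1) × (1+1) = 4

4 divisors


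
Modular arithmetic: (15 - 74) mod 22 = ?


15 - 74 = -59
-59 mod 22 = 7


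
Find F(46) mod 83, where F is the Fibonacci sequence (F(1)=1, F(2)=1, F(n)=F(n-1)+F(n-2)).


F(k) mod 83 for k=1..46:
1, 1, 2, 3, 5, 8, 13, 21, 34, 55, 6, 61, 67, 45, 29, 74, 20, 11, 31, 42, 73, 32, 22, 54, 76, 47, 40, 4, 44, 48, 9, 57, 66, 40, 23, 63, 3, 66, 69, 52, 38, 7, 45, 52, 14, 66
F(46) mod 83 = 66


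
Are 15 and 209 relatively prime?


Euclidean algorithm:
209 = 13 * 15 + 14
15 = 1 * 14 + 1
14 = 14 * 1 + 0
GCD(15, 209) = 1

Yes, coprime (GCD = 1)


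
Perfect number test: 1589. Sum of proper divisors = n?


Proper divisors of 1589: 1, 7, 227
Sum = 1 + 7 + 227 = 235

No, 1589 is not perfect (235 ≠ 1589)


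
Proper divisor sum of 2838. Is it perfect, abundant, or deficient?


Proper divisors: 1, 2, 3, 6, 11, 22, 33, 43, 66, 86, 129, 258, 473, 946, 1419
Sum = 1 + 2 + 3 + 6 + 11 + 22 + 33 + 43 + 66 + 86 + 129 + 258 + 473 + 946 + 1419 = 3498
3498 > 2838 → abundant

s(2838) = 3498 (abundant)


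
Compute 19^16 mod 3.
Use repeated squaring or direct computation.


19^1 mod 3 = 1
19^2 mod 3 = 1
19^3 mod 3 = 1
19^4 mod 3 = 1
19^5 mod 3 = 1
19^6 mod 3 = 1
19^7 mod 3 = 1
19^8 mod 3 = 1
19^9 mod 3 = 1
19^10 mod 3 = 1
19^11 mod 3 = 1
19^12 mod 3 = 1
19^13 mod 3 = 1
19^14 mod 3 = 1
19^15 mod 3 = 1
19^16 mod 3 = 1


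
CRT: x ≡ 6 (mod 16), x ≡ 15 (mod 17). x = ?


M = 16*17 = 272
M1 = M/16 = 17, M2 = M/17 = 16
M1^(-1) mod 16 = 1, M2^(-1) mod 17 = 16
x = 6*17*1 + 15*16*16 = 3942
3942 mod 272 = 134
Check: 134 mod 16 = 6 ✓, 134 mod 17 = 15 ✓

x ≡ 134 (mod 272)


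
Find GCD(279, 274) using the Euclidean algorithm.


279 = 1 * 274 + 5
274 = 54 * 5 + 4
5 = 1 * 4 + 1
4 = 4 * 1 + 0
GCD = 1


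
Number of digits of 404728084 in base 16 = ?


404728084 in base 16 = 181FA914
Number of digits = 8

8 digits (base 16)


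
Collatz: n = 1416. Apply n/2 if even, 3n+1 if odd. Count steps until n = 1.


1416 → 708 → 354 → 177 → 532 → 266 → 133 → 400 → 200 → 100 → 50 → 25 → 76 → 38 → 19 → 58 → 29 → 88 → 44 → 22 → 11 → 34 → 17 → 52 → 26 → 13 → 40 → 20 → 10 → 5 → 16 → 8 → 4 → 2 → 1
Total steps = 34

34 steps


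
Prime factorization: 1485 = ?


1485 / 3 = 495
495 / 3 = 165
165 / 3 = 55
55 / 5 = 11
11 / 11 = 1
1485 = 3^3 × 5 × 11


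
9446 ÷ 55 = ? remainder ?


9446 = 55 * 171 + 41
Check: 9405 + 41 = 9446

q = 171, r = 41


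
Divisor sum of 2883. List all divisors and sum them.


Divisors of 2883: 1, 3, 31, 93, 961, 2883
Sum = 1 + 3 + 31 + 93 + 961 + 2883 = 3972

σ(2883) = 3972


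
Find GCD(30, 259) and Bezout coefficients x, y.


Tabular extended Euclidean (each row: r = 30*s + 259*t):
r=30, s=1, t=0
r=259, s=0, t=1
q=0: r=30, s=1, t=0   [30*(1) + 259*(0) = 30]
q=8: r=19, s=-8, t=1   [30*(-8) + 259*(1) = 19]
q=1: r=11, s=9, t=-1   [30*(9) + 259*(-1) = 11]
q=1: r=8, s=-17, t=2   [30*(-17) + 259*(2) = 8]
q=1: r=3, s=26, t=-3   [30*(26) + 259*(-3) = 3]
q=2: r=2, s=-69, t=8   [30*(-69) + 259*(8) = 2]
q=1: r=1, s=95, t=-11   [30*(95) + 259*(-11) = 1]
q=2: r=0, s=-259, t=30   [30*(-259) + 259*(30) = 0]
GCD = 1; from the row with r=1: x=95, y=-11
Check: 30*(95) + 259*(-11) = 2850 - 2849 = 1

GCD = 1, x = 95, y = -11


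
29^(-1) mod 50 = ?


Use the extended Euclidean algorithm on (50, 29); each row r = 50*s + 29*t:
r=50, s=1, t=0
r=29, s=0, t=1
q=1: r=21, s=1, t=-1   [50*(1) + 29*(-1) = 21]
q=1: r=8, s=-1, t=2   [50*(-1) + 29*(2) = 8]
q=2: r=5, s=3, t=-5   [50*(3) + 29*(-5) = 5]
q=1: r=3, s=-4, t=7   [50*(-4) + 29*(7) = 3]
q=1: r=2, s=7, t=-12   [50*(7) + 29*(-12) = 2]
q=1: r=1, s=-11, t=19   [50*(-11) + 29*(19) = 1]
q=2: r=0, s=29, t=-50   [50*(29) + 29*(-50) = 0]
GCD = 1 with t = 19, so 29*(19) ≡ 1 (mod 50)
Inverse = 19 mod 50 = 19
Check: 29 * 19 = 551 ≡ 1 (mod 50)

29^(-1) ≡ 19 (mod 50)


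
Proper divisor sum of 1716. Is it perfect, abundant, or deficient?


Proper divisors: 1, 2, 3, 4, 6, 11, 12, 13, 22, 26, 33, 39, 44, 52, 66, 78, 132, 143, 156, 286, 429, 572, 858
Sum = 1 + 2 + 3 + 4 + 6 + 11 + 12 + 13 + 22 + 26 + 33 + 39 + 44 + 52 + 66 + 78 + 132 + 143 + 156 + 286 + 429 + 572 + 858 = 2988
2988 > 1716 → abundant

s(1716) = 2988 (abundant)


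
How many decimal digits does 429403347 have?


429403347 has 9 digits in base 10
floor(log10(429403347)) + 1 = floor(8.6329) + 1 = 9

9 digits (base 10)


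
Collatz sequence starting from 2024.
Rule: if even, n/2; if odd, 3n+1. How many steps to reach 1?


2024 → 1012 → 506 → 253 → 760 → 380 → 190 → 95 → 286 → 143 → 430 → 215 → 646 → 323 → 970 → 485 → 1456 → 728 → 364 → 182 → 91 → 274 → 137 → 412 → 206 → 103 → 310 → 155 → 466 → 233 → 700 → 350 → 175 → 526 → 263 → 790 → 395 → 1186 → 593 → 1780 → 890 → 445 → 1336 → 668 → 334 → 167 → 502 → 251 → 754 → 377 → 1132 → 566 → 283 → 850 → 425 → 1276 → 638 → 319 → 958 → 479 → 1438 → 719 → 2158 → 1079 → 3238 → 1619 → 4858 → 2429 → 7288 → 3644 → 1822 → 911 → 2734 → 1367 → 4102 → 2051 → 6154 → 3077 → 9232 → 4616 → 2308 → 1154 → 577 → 1732 → 866 → 433 → 1300 → 650 → 325 → 976 → 488 → 244 → 122 → 61 → 184 → 92 → 46 → 23 → 70 → 35 → 106 → 53 → 160 → 80 → 40 → 20 → 10 → 5 → 16 → 8 → 4 → 2 → 1
Total steps = 112

112 steps


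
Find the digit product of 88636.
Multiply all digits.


8 × 8 × 6 × 3 × 6 = 6912


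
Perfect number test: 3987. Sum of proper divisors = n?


Proper divisors of 3987: 1, 3, 9, 443, 1329
Sum = 1 + 3 + 9 + 443 + 1329 = 1785

No, 3987 is not perfect (1785 ≠ 3987)


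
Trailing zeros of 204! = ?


floor(204/5) = 40
floor(204/25) = 8
floor(204/125) = 1
Total = 49

49 trailing zeros


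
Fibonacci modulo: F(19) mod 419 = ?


F(k) mod 419 for k=1..19:
1, 1, 2, 3, 5, 8, 13, 21, 34, 55, 89, 144, 233, 377, 191, 149, 340, 70, 410
F(19) mod 419 = 410


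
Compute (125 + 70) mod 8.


125 + 70 = 195
195 mod 8 = 3


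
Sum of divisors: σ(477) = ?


Divisors of 477: 1, 3, 9, 53, 159, 477
Sum = 1 + 3 + 9 + 53 + 159 + 477 = 702

σ(477) = 702


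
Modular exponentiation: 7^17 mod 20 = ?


7^1 mod 20 = 7
7^2 mod 20 = 9
7^3 mod 20 = 3
7^4 mod 20 = 1
7^5 mod 20 = 7
7^6 mod 20 = 9
7^7 mod 20 = 3
7^8 mod 20 = 1
7^9 mod 20 = 7
7^10 mod 20 = 9
7^11 mod 20 = 3
7^12 mod 20 = 1
7^13 mod 20 = 7
7^14 mod 20 = 9
7^15 mod 20 = 3
7^16 mod 20 = 1
7^17 mod 20 = 7


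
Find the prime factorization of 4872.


4872 / 2 = 2436
2436 / 2 = 1218
1218 / 2 = 609
609 / 3 = 203
203 / 7 = 29
29 / 29 = 1
4872 = 2^3 × 3 × 7 × 29


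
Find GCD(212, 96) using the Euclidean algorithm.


212 = 2 * 96 + 20
96 = 4 * 20 + 16
20 = 1 * 16 + 4
16 = 4 * 4 + 0
GCD = 4


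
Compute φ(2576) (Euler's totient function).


2576 = 2^4 × 7 × 23
Prime factors: 2, 7, 23
φ(2576) = 2576 × (1-1/2) × (1-1/7) × (1-1/23)
= 2576 × 1/2 × 6/7 × 22/23 = 1056

φ(2576) = 1056


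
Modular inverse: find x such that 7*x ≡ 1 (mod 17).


Use the extended Euclidean algorithm on (17, 7); each row r = 17*s + 7*t:
r=17, s=1, t=0
r=7, s=0, t=1
q=2: r=3, s=1, t=-2   [17*(1) + 7*(-2) = 3]
q=2: r=1, s=-2, t=5   [17*(-2) + 7*(5) = 1]
q=3: r=0, s=7, t=-17   [17*(7) + 7*(-17) = 0]
GCD = 1 with t = 5, so 7*(5) ≡ 1 (mod 17)
Inverse = 5 mod 17 = 5
Check: 7 * 5 = 35 ≡ 1 (mod 17)

7^(-1) ≡ 5 (mod 17)


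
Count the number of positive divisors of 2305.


2305 = 5^1 × 461^1
d(2305) = (1+1) × (1+1) = 4

4 divisors


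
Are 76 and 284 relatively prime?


Euclidean algorithm:
284 = 3 * 76 + 56
76 = 1 * 56 + 20
56 = 2 * 20 + 16
20 = 1 * 16 + 4
16 = 4 * 4 + 0
GCD(76, 284) = 4

No, not coprime (GCD = 4)


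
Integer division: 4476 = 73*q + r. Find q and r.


4476 = 73 * 61 + 23
Check: 4453 + 23 = 4476

q = 61, r = 23


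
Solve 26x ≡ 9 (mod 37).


GCD(26, 37) = 1, unique solution
a^(-1) mod 37 = 10
x = 10 * 9 mod 37 = 16

x ≡ 16 (mod 37)


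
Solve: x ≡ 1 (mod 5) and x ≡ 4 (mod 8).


M = 5*8 = 40
M1 = M/5 = 8, M2 = M/8 = 5
M1^(-1) mod 5 = 2, M2^(-1) mod 8 = 5
x = 1*8*2 + 4*5*5 = 116
116 mod 40 = 36
Check: 36 mod 5 = 1 ✓, 36 mod 8 = 4 ✓

x ≡ 36 (mod 40)


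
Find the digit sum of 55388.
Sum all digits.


5 + 5 + 3 + 8 + 8 = 29


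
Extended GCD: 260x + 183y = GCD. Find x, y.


Tabular extended Euclidean (each row: r = 260*s + 183*t):
r=260, s=1, t=0
r=183, s=0, t=1
q=1: r=77, s=1, t=-1   [260*(1) + 183*(-1) = 77]
q=2: r=29, s=-2, t=3   [260*(-2) + 183*(3) = 29]
q=2: r=19, s=5, t=-7   [260*(5) + 183*(-7) = 19]
q=1: r=10, s=-7, t=10   [260*(-7) + 183*(10) = 10]
q=1: r=9, s=12, t=-17   [260*(12) + 183*(-17) = 9]
q=1: r=1, s=-19, t=27   [260*(-19) + 183*(27) = 1]
q=9: r=0, s=183, t=-260   [260*(183) + 183*(-260) = 0]
GCD = 1; from the row with r=1: x=-19, y=27
Check: 260*(-19) + 183*(27) = -4940 + 4941 = 1

GCD = 1, x = -19, y = 27


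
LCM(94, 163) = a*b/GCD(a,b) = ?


GCD(94, 163) = 1
LCM = 94*163/1 = 15322/1 = 15322

LCM = 15322


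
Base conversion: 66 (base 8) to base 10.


66 (base 8) = 54 (decimal)
54 (decimal) = 54 (base 10)


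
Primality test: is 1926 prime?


1926 / 2 = 963 (exact division)
1926 is NOT prime.

No, 1926 is not prime


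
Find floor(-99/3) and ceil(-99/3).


-99/3 = -33.0000
floor = -33
ceil = -33

floor = -33, ceil = -33


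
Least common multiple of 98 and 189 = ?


GCD(98, 189) = 7
LCM = 98*189/7 = 18522/7 = 2646

LCM = 2646


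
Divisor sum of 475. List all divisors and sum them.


Divisors of 475: 1, 5, 19, 25, 95, 475
Sum = 1 + 5 + 19 + 25 + 95 + 475 = 620

σ(475) = 620


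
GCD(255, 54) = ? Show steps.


255 = 4 * 54 + 39
54 = 1 * 39 + 15
39 = 2 * 15 + 9
15 = 1 * 9 + 6
9 = 1 * 6 + 3
6 = 2 * 3 + 0
GCD = 3


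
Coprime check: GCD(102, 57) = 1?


Euclidean algorithm:
102 = 1 * 57 + 45
57 = 1 * 45 + 12
45 = 3 * 12 + 9
12 = 1 * 9 + 3
9 = 3 * 3 + 0
GCD(102, 57) = 3

No, not coprime (GCD = 3)


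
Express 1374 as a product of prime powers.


1374 / 2 = 687
687 / 3 = 229
229 / 229 = 1
1374 = 2 × 3 × 229


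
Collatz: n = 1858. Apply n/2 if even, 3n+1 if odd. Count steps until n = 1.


1858 → 929 → 2788 → 1394 → 697 → 2092 → 1046 → 523 → 1570 → 785 → 2356 → 1178 → 589 → 1768 → 884 → 442 → 221 → 664 → 332 → 166 → 83 → 250 → 125 → 376 → 188 → 94 → 47 → 142 → 71 → 214 → 107 → 322 → 161 → 484 → 242 → 121 → 364 → 182 → 91 → 274 → 137 → 412 → 206 → 103 → 310 → 155 → 466 → 233 → 700 → 350 → 175 → 526 → 263 → 790 → 395 → 1186 → 593 → 1780 → 890 → 445 → 1336 → 668 → 334 → 167 → 502 → 251 → 754 → 377 → 1132 → 566 → 283 → 850 → 425 → 1276 → 638 → 319 → 958 → 479 → 1438 → 719 → 2158 → 1079 → 3238 → 1619 → 4858 → 2429 → 7288 → 3644 → 1822 → 911 → 2734 → 1367 → 4102 → 2051 → 6154 → 3077 → 9232 → 4616 → 2308 → 1154 → 577 → 1732 → 866 → 433 → 1300 → 650 → 325 → 976 → 488 → 244 → 122 → 61 → 184 → 92 → 46 → 23 → 70 → 35 → 106 → 53 → 160 → 80 → 40 → 20 → 10 → 5 → 16 → 8 → 4 → 2 → 1
Total steps = 130

130 steps


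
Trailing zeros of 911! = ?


floor(911/5) = 182
floor(911/25) = 36
floor(911/125) = 7
floor(911/625) = 1
Total = 226

226 trailing zeros


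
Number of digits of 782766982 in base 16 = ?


782766982 in base 16 = 2EA81386
Number of digits = 8

8 digits (base 16)


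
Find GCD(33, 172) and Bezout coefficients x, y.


Tabular extended Euclidean (each row: r = 33*s + 172*t):
r=33, s=1, t=0
r=172, s=0, t=1
q=0: r=33, s=1, t=0   [33*(1) + 172*(0) = 33]
q=5: r=7, s=-5, t=1   [33*(-5) + 172*(1) = 7]
q=4: r=5, s=21, t=-4   [33*(21) + 172*(-4) = 5]
q=1: r=2, s=-26, t=5   [33*(-26) + 172*(5) = 2]
q=2: r=1, s=73, t=-14   [33*(73) + 172*(-14) = 1]
q=2: r=0, s=-172, t=33   [33*(-172) + 172*(33) = 0]
GCD = 1; from the row with r=1: x=73, y=-14
Check: 33*(73) + 172*(-14) = 2409 - 2408 = 1

GCD = 1, x = 73, y = -14


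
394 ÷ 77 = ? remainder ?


394 = 77 * 5 + 9
Check: 385 + 9 = 394

q = 5, r = 9


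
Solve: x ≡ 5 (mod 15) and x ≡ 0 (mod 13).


M = 15*13 = 195
M1 = M/15 = 13, M2 = M/13 = 15
M1^(-1) mod 15 = 7, M2^(-1) mod 13 = 7
x = 5*13*7 + 0*15*7 = 455
455 mod 195 = 65
Check: 65 mod 15 = 5 ✓, 65 mod 13 = 0 ✓

x ≡ 65 (mod 195)


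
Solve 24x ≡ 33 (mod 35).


GCD(24, 35) = 1, unique solution
a^(-1) mod 35 = 19
x = 19 * 33 mod 35 = 32

x ≡ 32 (mod 35)


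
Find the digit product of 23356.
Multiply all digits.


2 × 3 × 3 × 5 × 6 = 540


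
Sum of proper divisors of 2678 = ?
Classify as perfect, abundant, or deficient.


Proper divisors: 1, 2, 13, 26, 103, 206, 1339
Sum = 1 + 2 + 13 + 26 + 103 + 206 + 1339 = 1690
1690 < 2678 → deficient

s(2678) = 1690 (deficient)


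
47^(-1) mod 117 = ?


Use the extended Euclidean algorithm on (117, 47); each row r = 117*s + 47*t:
r=117, s=1, t=0
r=47, s=0, t=1
q=2: r=23, s=1, t=-2   [117*(1) + 47*(-2) = 23]
q=2: r=1, s=-2, t=5   [117*(-2) + 47*(5) = 1]
q=23: r=0, s=47, t=-117   [117*(47) + 47*(-117) = 0]
GCD = 1 with t = 5, so 47*(5) ≡ 1 (mod 117)
Inverse = 5 mod 117 = 5
Check: 47 * 5 = 235 ≡ 1 (mod 117)

47^(-1) ≡ 5 (mod 117)


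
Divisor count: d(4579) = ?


4579 = 19^1 × 241^1
d(4579) = (1+1) × (1+1) = 4

4 divisors


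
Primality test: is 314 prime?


314 / 2 = 157 (exact division)
314 is NOT prime.

No, 314 is not prime


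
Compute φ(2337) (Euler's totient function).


2337 = 3 × 19 × 41
Prime factors: 3, 19, 41
φ(2337) = 2337 × (1-1/3) × (1-1/19) × (1-1/41)
= 2337 × 2/3 × 18/19 × 40/41 = 1440

φ(2337) = 1440


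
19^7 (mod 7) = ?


19^1 mod 7 = 5
19^2 mod 7 = 4
19^3 mod 7 = 6
19^4 mod 7 = 2
19^5 mod 7 = 3
19^6 mod 7 = 1
19^7 mod 7 = 5


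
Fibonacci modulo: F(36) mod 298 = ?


F(k) mod 298 for k=1..36:
1, 1, 2, 3, 5, 8, 13, 21, 34, 55, 89, 144, 233, 79, 14, 93, 107, 200, 9, 209, 218, 129, 49, 178, 227, 107, 36, 143, 179, 24, 203, 227, 132, 61, 193, 254
F(36) mod 298 = 254


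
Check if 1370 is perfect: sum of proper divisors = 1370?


Proper divisors of 1370: 1, 2, 5, 10, 137, 274, 685
Sum = 1 + 2 + 5 + 10 + 137 + 274 + 685 = 1114

No, 1370 is not perfect (1114 ≠ 1370)


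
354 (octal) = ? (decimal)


354 (base 8) = 236 (decimal)
236 (decimal) = 236 (base 10)


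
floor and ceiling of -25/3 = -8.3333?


-25/3 = -8.3333
floor = -9
ceil = -8

floor = -9, ceil = -8


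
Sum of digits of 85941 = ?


8 + 5 + 9 + 4 + 1 = 27


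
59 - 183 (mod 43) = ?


59 - 183 = -124
-124 mod 43 = 5


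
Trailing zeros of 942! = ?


floor(942/5) = 188
floor(942/25) = 37
floor(942/125) = 7
floor(942/625) = 1
Total = 233

233 trailing zeros


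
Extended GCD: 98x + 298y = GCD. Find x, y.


Tabular extended Euclidean (each row: r = 98*s + 298*t):
r=98, s=1, t=0
r=298, s=0, t=1
q=0: r=98, s=1, t=0   [98*(1) + 298*(0) = 98]
q=3: r=4, s=-3, t=1   [98*(-3) + 298*(1) = 4]
q=24: r=2, s=73, t=-24   [98*(73) + 298*(-24) = 2]
q=2: r=0, s=-149, t=49   [98*(-149) + 298*(49) = 0]
GCD = 2; from the row with r=2: x=73, y=-24
Check: 98*(73) + 298*(-24) = 7154 - 7152 = 2

GCD = 2, x = 73, y = -24


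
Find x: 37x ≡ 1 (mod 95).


GCD(37, 95) = 1, unique solution
a^(-1) mod 95 = 18
x = 18 * 1 mod 95 = 18

x ≡ 18 (mod 95)


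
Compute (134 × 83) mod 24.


134 × 83 = 11122
11122 mod 24 = 10


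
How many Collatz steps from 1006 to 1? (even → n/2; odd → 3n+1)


1006 → 503 → 1510 → 755 → 2266 → 1133 → 3400 → 1700 → 850 → 425 → 1276 → 638 → 319 → 958 → 479 → 1438 → 719 → 2158 → 1079 → 3238 → 1619 → 4858 → 2429 → 7288 → 3644 → 1822 → 911 → 2734 → 1367 → 4102 → 2051 → 6154 → 3077 → 9232 → 4616 → 2308 → 1154 → 577 → 1732 → 866 → 433 → 1300 → 650 → 325 → 976 → 488 → 244 → 122 → 61 → 184 → 92 → 46 → 23 → 70 → 35 → 106 → 53 → 160 → 80 → 40 → 20 → 10 → 5 → 16 → 8 → 4 → 2 → 1
Total steps = 67

67 steps


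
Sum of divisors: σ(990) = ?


Divisors of 990: 1, 2, 3, 5, 6, 9, 10, 11, 15, 18, 22, 30, 33, 45, 55, 66, 90, 99, 110, 165, 198, 330, 495, 990
Sum = 1 + 2 + 3 + 5 + 6 + 9 + 10 + 11 + 15 + 18 + 22 + 30 + 33 + 45 + 55 + 66 + 90 + 99 + 110 + 165 + 198 + 330 + 495 + 990 = 2808

σ(990) = 2808


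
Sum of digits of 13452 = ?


1 + 3 + 4 + 5 + 2 = 15


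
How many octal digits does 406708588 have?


406708588 in base 8 = 3017360554
Number of digits = 10

10 digits (base 8)


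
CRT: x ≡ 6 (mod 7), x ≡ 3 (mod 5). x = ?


M = 7*5 = 35
M1 = M/7 = 5, M2 = M/5 = 7
M1^(-1) mod 7 = 3, M2^(-1) mod 5 = 3
x = 6*5*3 + 3*7*3 = 153
153 mod 35 = 13
Check: 13 mod 7 = 6 ✓, 13 mod 5 = 3 ✓

x ≡ 13 (mod 35)


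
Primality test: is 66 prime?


66 / 2 = 33 (exact division)
66 is NOT prime.

No, 66 is not prime


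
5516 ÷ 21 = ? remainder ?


5516 = 21 * 262 + 14
Check: 5502 + 14 = 5516

q = 262, r = 14


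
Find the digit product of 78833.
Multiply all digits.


7 × 8 × 8 × 3 × 3 = 4032


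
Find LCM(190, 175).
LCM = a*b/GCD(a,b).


GCD(190, 175) = 5
LCM = 190*175/5 = 33250/5 = 6650

LCM = 6650


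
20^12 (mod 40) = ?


20^1 mod 40 = 20
20^2 mod 40 = 0
20^3 mod 40 = 0
20^4 mod 40 = 0
20^5 mod 40 = 0
20^6 mod 40 = 0
20^7 mod 40 = 0
20^8 mod 40 = 0
20^9 mod 40 = 0
20^10 mod 40 = 0
20^11 mod 40 = 0
20^12 mod 40 = 0


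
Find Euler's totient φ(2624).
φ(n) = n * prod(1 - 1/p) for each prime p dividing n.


2624 = 2^6 × 41
Prime factors: 2, 41
φ(2624) = 2624 × (1-1/2) × (1-1/41)
= 2624 × 1/2 × 40/41 = 1280

φ(2624) = 1280


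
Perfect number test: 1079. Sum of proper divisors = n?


Proper divisors of 1079: 1, 13, 83
Sum = 1 + 13 + 83 = 97

No, 1079 is not perfect (97 ≠ 1079)


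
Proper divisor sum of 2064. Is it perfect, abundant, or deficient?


Proper divisors: 1, 2, 3, 4, 6, 8, 12, 16, 24, 43, 48, 86, 129, 172, 258, 344, 516, 688, 1032
Sum = 1 + 2 + 3 + 4 + 6 + 8 + 12 + 16 + 24 + 43 + 48 + 86 + 129 + 172 + 258 + 344 + 516 + 688 + 1032 = 3392
3392 > 2064 → abundant

s(2064) = 3392 (abundant)


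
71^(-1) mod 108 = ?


Use the extended Euclidean algorithm on (108, 71); each row r = 108*s + 71*t:
r=108, s=1, t=0
r=71, s=0, t=1
q=1: r=37, s=1, t=-1   [108*(1) + 71*(-1) = 37]
q=1: r=34, s=-1, t=2   [108*(-1) + 71*(2) = 34]
q=1: r=3, s=2, t=-3   [108*(2) + 71*(-3) = 3]
q=11: r=1, s=-23, t=35   [108*(-23) + 71*(35) = 1]
q=3: r=0, s=71, t=-108   [108*(71) + 71*(-108) = 0]
GCD = 1 with t = 35, so 71*(35) ≡ 1 (mod 108)
Inverse = 35 mod 108 = 35
Check: 71 * 35 = 2485 ≡ 1 (mod 108)

71^(-1) ≡ 35 (mod 108)


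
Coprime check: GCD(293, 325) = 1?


Euclidean algorithm:
325 = 1 * 293 + 32
293 = 9 * 32 + 5
32 = 6 * 5 + 2
5 = 2 * 2 + 1
2 = 2 * 1 + 0
GCD(293, 325) = 1

Yes, coprime (GCD = 1)


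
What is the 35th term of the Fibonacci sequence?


Sequence: 1, 1, 2, 3, 5, 8, 13, 21, 34, 55, 89, 144, 233, 377, 610, 987, 1597, 2584, 4181, 6765, 10946, 17711, 28657, 46368, 75025, 121393, 196418, 317811, 514229, 832040, 1346269, 2178309, 3524578, 5702887, 9227465
F(35) = 9227465


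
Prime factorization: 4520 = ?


4520 / 2 = 2260
2260 / 2 = 1130
1130 / 2 = 565
565 / 5 = 113
113 / 113 = 1
4520 = 2^3 × 5 × 113


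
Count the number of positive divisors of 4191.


4191 = 3^1 × 11^1 × 127^1
d(4191) = (1+1) × (1+1) × (1+1) = 8

8 divisors


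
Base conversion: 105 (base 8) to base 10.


105 (base 8) = 69 (decimal)
69 (decimal) = 69 (base 10)


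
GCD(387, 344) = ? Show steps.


387 = 1 * 344 + 43
344 = 8 * 43 + 0
GCD = 43


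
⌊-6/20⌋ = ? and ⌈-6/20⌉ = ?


-6/20 = -0.3000
floor = -1
ceil = 0

floor = -1, ceil = 0


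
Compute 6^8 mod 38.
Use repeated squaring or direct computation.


6^1 mod 38 = 6
6^2 mod 38 = 36
6^3 mod 38 = 26
6^4 mod 38 = 4
6^5 mod 38 = 24
6^6 mod 38 = 30
6^7 mod 38 = 28
6^8 mod 38 = 16


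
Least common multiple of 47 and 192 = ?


GCD(47, 192) = 1
LCM = 47*192/1 = 9024/1 = 9024

LCM = 9024


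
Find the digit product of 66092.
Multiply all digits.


6 × 6 × 0 × 9 × 2 = 0


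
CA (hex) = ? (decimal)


CA (base 16) = 202 (decimal)
202 (decimal) = 202 (base 10)


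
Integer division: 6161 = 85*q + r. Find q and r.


6161 = 85 * 72 + 41
Check: 6120 + 41 = 6161

q = 72, r = 41


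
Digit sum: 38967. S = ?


3 + 8 + 9 + 6 + 7 = 33


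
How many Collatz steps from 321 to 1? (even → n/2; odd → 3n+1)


321 → 964 → 482 → 241 → 724 → 362 → 181 → 544 → 272 → 136 → 68 → 34 → 17 → 52 → 26 → 13 → 40 → 20 → 10 → 5 → 16 → 8 → 4 → 2 → 1
Total steps = 24

24 steps


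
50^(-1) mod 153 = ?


Use the extended Euclidean algorithm on (153, 50); each row r = 153*s + 50*t:
r=153, s=1, t=0
r=50, s=0, t=1
q=3: r=3, s=1, t=-3   [153*(1) + 50*(-3) = 3]
q=16: r=2, s=-16, t=49   [153*(-16) + 50*(49) = 2]
q=1: r=1, s=17, t=-52   [153*(17) + 50*(-52) = 1]
q=2: r=0, s=-50, t=153   [153*(-50) + 50*(153) = 0]
GCD = 1 with t = -52, so 50*(-52) ≡ 1 (mod 153)
Inverse = -52 mod 153 = 101
Check: 50 * 101 = 5050 ≡ 1 (mod 153)

50^(-1) ≡ 101 (mod 153)


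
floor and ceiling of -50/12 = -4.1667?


-50/12 = -4.1667
floor = -5
ceil = -4

floor = -5, ceil = -4


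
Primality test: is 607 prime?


Check divisors up to sqrt(607) = 24.6374
No divisors found.
607 is prime.

Yes, 607 is prime


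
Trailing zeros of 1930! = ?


floor(1930/5) = 386
floor(1930/25) = 77
floor(1930/125) = 15
floor(1930/625) = 3
Total = 481

481 trailing zeros


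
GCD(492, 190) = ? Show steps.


492 = 2 * 190 + 112
190 = 1 * 112 + 78
112 = 1 * 78 + 34
78 = 2 * 34 + 10
34 = 3 * 10 + 4
10 = 2 * 4 + 2
4 = 2 * 2 + 0
GCD = 2


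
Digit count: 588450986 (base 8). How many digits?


588450986 in base 8 = 4304606252
Number of digits = 10

10 digits (base 8)


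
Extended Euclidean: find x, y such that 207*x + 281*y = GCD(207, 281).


Tabular extended Euclidean (each row: r = 207*s + 281*t):
r=207, s=1, t=0
r=281, s=0, t=1
q=0: r=207, s=1, t=0   [207*(1) + 281*(0) = 207]
q=1: r=74, s=-1, t=1   [207*(-1) + 281*(1) = 74]
q=2: r=59, s=3, t=-2   [207*(3) + 281*(-2) = 59]
q=1: r=15, s=-4, t=3   [207*(-4) + 281*(3) = 15]
q=3: r=14, s=15, t=-11   [207*(15) + 281*(-11) = 14]
q=1: r=1, s=-19, t=14   [207*(-19) + 281*(14) = 1]
q=14: r=0, s=281, t=-207   [207*(281) + 281*(-207) = 0]
GCD = 1; from the row with r=1: x=-19, y=14
Check: 207*(-19) + 281*(14) = -3933 + 3934 = 1

GCD = 1, x = -19, y = 14


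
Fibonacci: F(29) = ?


Sequence: 1, 1, 2, 3, 5, 8, 13, 21, 34, 55, 89, 144, 233, 377, 610, 987, 1597, 2584, 4181, 6765, 10946, 17711, 28657, 46368, 75025, 121393, 196418, 317811, 514229
F(29) = 514229


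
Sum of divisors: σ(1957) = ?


Divisors of 1957: 1, 19, 103, 1957
Sum = 1 + 19 + 103 + 1957 = 2080

σ(1957) = 2080


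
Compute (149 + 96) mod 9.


149 + 96 = 245
245 mod 9 = 2


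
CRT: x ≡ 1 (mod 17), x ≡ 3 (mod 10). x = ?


M = 17*10 = 170
M1 = M/17 = 10, M2 = M/10 = 17
M1^(-1) mod 17 = 12, M2^(-1) mod 10 = 3
x = 1*10*12 + 3*17*3 = 273
273 mod 170 = 103
Check: 103 mod 17 = 1 ✓, 103 mod 10 = 3 ✓

x ≡ 103 (mod 170)


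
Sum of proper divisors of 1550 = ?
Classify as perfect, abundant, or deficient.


Proper divisors: 1, 2, 5, 10, 25, 31, 50, 62, 155, 310, 775
Sum = 1 + 2 + 5 + 10 + 25 + 31 + 50 + 62 + 155 + 310 + 775 = 1426
1426 < 1550 → deficient

s(1550) = 1426 (deficient)


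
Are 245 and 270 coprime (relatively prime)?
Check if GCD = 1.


Euclidean algorithm:
270 = 1 * 245 + 25
245 = 9 * 25 + 20
25 = 1 * 20 + 5
20 = 4 * 5 + 0
GCD(245, 270) = 5

No, not coprime (GCD = 5)


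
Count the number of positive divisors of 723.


723 = 3^1 × 241^1
d(723) = (1+1) × (1+1) = 4

4 divisors


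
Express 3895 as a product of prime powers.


3895 / 5 = 779
779 / 19 = 41
41 / 41 = 1
3895 = 5 × 19 × 41


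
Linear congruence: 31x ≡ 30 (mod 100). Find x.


GCD(31, 100) = 1, unique solution
a^(-1) mod 100 = 71
x = 71 * 30 mod 100 = 30

x ≡ 30 (mod 100)


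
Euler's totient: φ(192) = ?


192 = 2^6 × 3
Prime factors: 2, 3
φ(192) = 192 × (1-1/2) × (1-1/3)
= 192 × 1/2 × 2/3 = 64

φ(192) = 64


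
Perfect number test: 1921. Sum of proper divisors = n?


Proper divisors of 1921: 1, 17, 113
Sum = 1 + 17 + 113 = 131

No, 1921 is not perfect (131 ≠ 1921)
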